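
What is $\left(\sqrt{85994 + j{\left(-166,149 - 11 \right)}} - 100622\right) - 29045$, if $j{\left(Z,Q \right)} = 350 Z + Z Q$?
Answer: $-129667 + 3 \sqrt{554} \approx -1.296 \cdot 10^{5}$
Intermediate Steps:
$j{\left(Z,Q \right)} = 350 Z + Q Z$
$\left(\sqrt{85994 + j{\left(-166,149 - 11 \right)}} - 100622\right) - 29045 = \left(\sqrt{85994 - 166 \left(350 + \left(149 - 11\right)\right)} - 100622\right) - 29045 = \left(\sqrt{85994 - 166 \left(350 + 138\right)} - 100622\right) - 29045 = \left(\sqrt{85994 - 81008} - 100622\right) - 29045 = \left(\sqrt{4986} - 100622\right) - 29045 = \left(3 \sqrt{554} - 100622\right) - 29045 = \left(-100622 + 3 \sqrt{554}\right) - 29045 = -129667 + 3 \sqrt{554}$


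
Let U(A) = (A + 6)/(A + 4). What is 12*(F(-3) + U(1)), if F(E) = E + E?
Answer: -276/5 ≈ -55.200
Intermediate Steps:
F(E) = 2*E
U(A) = (6 + A)/(4 + A)
12*(F(-3) + U(1)) = 12*(2*(-3) + (6 + 1)/(4 + 1)) = 12*(-6 + 7/5) = 12*(-23/5) = -276/5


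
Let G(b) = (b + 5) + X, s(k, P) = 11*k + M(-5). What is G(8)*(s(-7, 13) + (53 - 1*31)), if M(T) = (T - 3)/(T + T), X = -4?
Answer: -2439/5 ≈ -487.80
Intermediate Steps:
M(T) = (-3 + T)/(2*T) (M(T) = (-3 + T)/((2*T)) = (-3 + T)*(1/(2*T)) = (-3 + T)/(2*T))
s(k, P) = 4/5 + 11*k (s(k, P) = 11*k + (1/2)*(-3 - 5)/(-5) = 11*k + (1/2)*(-1/5)*(-8) = 11*k + 4/5 = 4/5 + 11*k)
G(b) = 1 + b (G(b) = (b + 5) - 4 = (5 + b) - 4 = 1 + b)
G(8)*(s(-7, 13) + (53 - 1*31)) = (1 + 8)*((4/5 + 11*(-7)) + (53 - 1*31)) = 9*((4/5 - 77) + (53 - 31)) = 9*(-381/5 + 22) = 9*(-271/5) = -2439/5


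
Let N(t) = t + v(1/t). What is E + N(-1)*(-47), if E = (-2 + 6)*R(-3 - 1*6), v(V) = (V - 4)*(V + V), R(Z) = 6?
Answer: -399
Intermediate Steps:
v(V) = 2*V*(-4 + V) (v(V) = (-4 + V)*(2*V) = 2*V*(-4 + V))
N(t) = t + 2*(-4 + 1/t)/t
E = 24 (E = (-2 + 6)*6 = 4*6 = 24)
E + N(-1)*(-47) = 24 + (-1 - 8/(-1) + 2/(-1)**2)*(-47) = 24 + (-1 - 8*(-1) + 2*1)*(-47) = 24 + (-1 + 8 + 2)*(-47) = 24 + 9*(-47) = 24 - 423 = -399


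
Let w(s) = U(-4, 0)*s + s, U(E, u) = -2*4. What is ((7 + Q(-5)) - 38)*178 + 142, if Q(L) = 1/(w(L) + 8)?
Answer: -230990/43 ≈ -5371.9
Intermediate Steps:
U(E, u) = -8
w(s) = -7*s (w(s) = -8*s + s = -7*s)
Q(L) = 1/(8 - 7*L) (Q(L) = 1/(-7*L + 8) = 1/(8 - 7*L))
((7 + Q(-5)) - 38)*178 + 142 = ((7 + 1/(8 - 7*(-5))) - 38)*178 + 142 = ((7 + 1/(8 + 35)) - 38)*178 + 142 = ((7 + 1/43) - 38)*178 + 142 = (302/43 - 38)*178 + 142 = -1332/43*178 + 142 = -237096/43 + 142 = -230990/43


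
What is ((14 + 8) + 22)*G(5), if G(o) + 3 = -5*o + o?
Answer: -1012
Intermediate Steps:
G(o) = -3 - 4*o (G(o) = -3 + (-5*o + o) = -3 - 4*o)
((14 + 8) + 22)*G(5) = ((14 + 8) + 22)*(-3 - 4*5) = (22 + 22)*(-3 - 20) = 44*(-23) = -1012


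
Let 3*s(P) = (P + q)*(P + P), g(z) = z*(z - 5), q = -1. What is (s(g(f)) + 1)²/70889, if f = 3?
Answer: 841/70889 ≈ 0.011864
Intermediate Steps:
g(z) = z*(-5 + z)
s(P) = 2*P*(-1 + P)/3 (s(P) = ((P - 1)*(P + P))/3 = ((-1 + P)*(2*P))/3 = (2*P*(-1 + P))/3 = 2*P*(-1 + P)/3)
(s(g(f)) + 1)²/70889 = (2*(3*(-5 + 3))*(-1 + 3*(-5 + 3))/3 + 1)²/70889 = (2*(3*(-2))*(-1 + 3*(-2))/3 + 1)²*(1/70889) = ((⅔)*(-6)*(-1 - 6) + 1)²*(1/70889) = ((⅔)*(-6)*(-7) + 1)²*(1/70889) = (28 + 1)²*(1/70889) = 29²*(1/70889) = 841*(1/70889) = 841/70889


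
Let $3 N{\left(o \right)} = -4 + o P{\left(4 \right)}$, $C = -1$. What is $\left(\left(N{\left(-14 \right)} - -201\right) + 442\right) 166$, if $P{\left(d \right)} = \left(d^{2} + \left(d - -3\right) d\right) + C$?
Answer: $73206$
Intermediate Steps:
$P{\left(d \right)} = -1 + d^{2} + d \left(3 + d\right)$ ($P{\left(d \right)} = \left(d^{2} + \left(d - -3\right) d\right) - 1 = \left(d^{2} + \left(d + 3\right) d\right) - 1 = \left(d^{2} + \left(3 + d\right) d\right) - 1 = \left(d^{2} + d \left(3 + d\right)\right) - 1 = -1 + d^{2} + d \left(3 + d\right)$)
$N{\left(o \right)} = - \frac{4}{3} + \frac{43 o}{3}$ ($N{\left(o \right)} = \frac{-4 + o \left(-1 + 2 \cdot 4^{2} + 3 \cdot 4\right)}{3} = \frac{-4 + o \left(-1 + 2 \cdot 16 + 12\right)}{3} = \frac{-4 + o \left(-1 + 32 + 12\right)}{3} = \frac{-4 + o 43}{3} = \frac{-4 + 43 o}{3} = - \frac{4}{3} + \frac{43 o}{3}$)
$\left(\left(N{\left(-14 \right)} - -201\right) + 442\right) 166 = \left(\left(\left(- \frac{4}{3} + \frac{43}{3} \left(-14\right)\right) - -201\right) + 442\right) 166 = \left(\left(\left(- \frac{4}{3} - \frac{602}{3}\right) + 201\right) + 442\right) 166 = \left(\left(-202 + 201\right) + 442\right) 166 = \left(-1 + 442\right) 166 = 441 \cdot 166 = 73206$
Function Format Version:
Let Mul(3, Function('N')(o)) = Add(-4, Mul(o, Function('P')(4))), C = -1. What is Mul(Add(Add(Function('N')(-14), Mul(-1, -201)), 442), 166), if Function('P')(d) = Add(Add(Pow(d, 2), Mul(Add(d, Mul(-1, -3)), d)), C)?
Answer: 73206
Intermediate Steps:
Function('P')(d) = Add(-1, Pow(d, 2), Mul(d, Add(3, d))) (Function('P')(d) = Add(Add(Pow(d, 2), Mul(Add(d, Mul(-1, -3)), d)), -1) = Add(Add(Pow(d, 2), Mul(Add(d, 3), d)), -1) = Add(Add(Pow(d, 2), Mul(Add(3, d), d)), -1) = Add(Add(Pow(d, 2), Mul(d, Add(3, d))), -1) = Add(-1, Pow(d, 2), Mul(d, Add(3, d))))
Function('N')(o) = Add(Rational(-4, 3), Mul(Rational(43, 3), o)) (Function('N')(o) = Mul(Rational(1, 3), Add(-4, Mul(o, Add(-1, Mul(2, Pow(4, 2)), Mul(3, 4))))) = Mul(Rational(1, 3), Add(-4, Mul(o, Add(-1, Mul(2, 16), 12)))) = Mul(Rational(1, 3), Add(-4, Mul(o, Add(-1, 32, 12)))) = Mul(Rational(1, 3), Add(-4, Mul(o, 43))) = Mul(Rational(1, 3), Add(-4, Mul(43, o))) = Add(Rational(-4, 3), Mul(Rational(43, 3), o)))
Mul(Add(Add(Function('N')(-14), Mul(-1, -201)), 442), 166) = Mul(Add(Add(Add(Rational(-4, 3), Mul(Rational(43, 3), -14)), Mul(-1, -201)), 442), 166) = Mul(Add(Add(Add(Rational(-4, 3), Rational(-602, 3)), 201), 442), 166) = Mul(Add(Add(-202, 201), 442), 166) = Mul(Add(-1, 442), 166) = Mul(441, 166) = 73206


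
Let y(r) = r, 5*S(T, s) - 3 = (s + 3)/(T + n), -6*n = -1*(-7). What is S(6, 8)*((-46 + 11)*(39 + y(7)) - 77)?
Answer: -258111/145 ≈ -1780.1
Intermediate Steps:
n = -7/6 (n = -(-1)*(-7)/6 = -1/6*7 = -7/6 ≈ -1.1667)
S(T, s) = 3/5 + (3 + s)/(5*(-7/6 + T)) (S(T, s) = 3/5 + ((s + 3)/(T - 7/6))/5 = 3/5 + ((3 + s)/(-7/6 + T))/5 = 3/5 + (3 + s)/(5*(-7/6 + T)))
S(6, 8)*((-46 + 11)*(39 + y(7)) - 77) = (3*(-1 + 2*8 + 6*6)/(5*(-7 + 6*6)))*((-46 + 11)*(39 + 7) - 77) = (3*(-1 + 16 + 36)/(5*(-7 + 36)))*(-35*46 - 77) = ((3/5)*51/29)*(-1610 - 77) = ((3/5)*(1/29)*51)*(-1687) = (153/145)*(-1687) = -258111/145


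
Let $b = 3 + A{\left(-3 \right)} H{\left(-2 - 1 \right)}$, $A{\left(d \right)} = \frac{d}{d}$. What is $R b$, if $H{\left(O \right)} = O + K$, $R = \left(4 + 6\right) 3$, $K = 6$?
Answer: $180$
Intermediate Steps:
$A{\left(d \right)} = 1$
$R = 30$ ($R = 10 \cdot 3 = 30$)
$H{\left(O \right)} = 6 + O$ ($H{\left(O \right)} = O + 6 = 6 + O$)
$b = 6$ ($b = 3 + 1 \left(6 - 3\right) = 3 + 1 \cdot 3 = 3 + 3 = 6$)
$R b = 30 \cdot 6 = 180$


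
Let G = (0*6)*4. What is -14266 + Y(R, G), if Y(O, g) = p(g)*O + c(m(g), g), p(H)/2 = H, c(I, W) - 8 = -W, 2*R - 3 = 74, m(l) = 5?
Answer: -14258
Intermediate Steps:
R = 77/2 (R = 3/2 + (½)*74 = 3/2 + 37 = 77/2 ≈ 38.500)
c(I, W) = 8 - W
p(H) = 2*H
G = 0 (G = 0*4 = 0)
Y(O, g) = 8 - g + 2*O*g (Y(O, g) = (2*g)*O + (8 - g) = 2*O*g + (8 - g) = 8 - g + 2*O*g)
-14266 + Y(R, G) = -14266 + (8 - 1*0 + 2*(77/2)*0) = -14266 + (8 + 0 + 0) = -14266 + 8 = -14258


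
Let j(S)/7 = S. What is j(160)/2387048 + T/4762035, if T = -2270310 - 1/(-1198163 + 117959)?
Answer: -731028795005876459/1534862690317928340 ≈ -0.47628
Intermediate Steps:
j(S) = 7*S
T = -2452397943239/1080204 (T = -2270310 - 1/(-1080204) = -2270310 - 1*(-1/1080204) = -2270310 + 1/1080204 = -2452397943239/1080204 ≈ -2.2703e+6)
j(160)/2387048 + T/4762035 = (7*160)/2387048 - 2452397943239/1080204/4762035 = 1120*(1/2387048) - 2452397943239/1080204*1/4762035 = 140/298381 - 2452397943239/5143969255140 = -731028795005876459/1534862690317928340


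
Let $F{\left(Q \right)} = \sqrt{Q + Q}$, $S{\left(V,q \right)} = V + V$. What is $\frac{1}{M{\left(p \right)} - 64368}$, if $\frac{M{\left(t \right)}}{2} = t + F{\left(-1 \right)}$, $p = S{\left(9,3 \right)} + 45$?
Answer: $- \frac{32121}{2063517286} - \frac{i \sqrt{2}}{2063517286} \approx -1.5566 \cdot 10^{-5} - 6.8534 \cdot 10^{-10} i$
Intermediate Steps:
$S{\left(V,q \right)} = 2 V$
$p = 63$ ($p = 2 \cdot 9 + 45 = 18 + 45 = 63$)
$F{\left(Q \right)} = \sqrt{2} \sqrt{Q}$ ($F{\left(Q \right)} = \sqrt{2 Q} = \sqrt{2} \sqrt{Q}$)
$M{\left(t \right)} = 2 t + 2 i \sqrt{2}$ ($M{\left(t \right)} = 2 \left(t + \sqrt{2} \sqrt{-1}\right) = 2 \left(t + \sqrt{2} i\right) = 2 \left(t + i \sqrt{2}\right) = 2 t + 2 i \sqrt{2}$)
$\frac{1}{M{\left(p \right)} - 64368} = \frac{1}{\left(2 \cdot 63 + 2 i \sqrt{2}\right) - 64368} = \frac{1}{\left(126 + 2 i \sqrt{2}\right) - 64368} = \frac{1}{-64242 + 2 i \sqrt{2}}$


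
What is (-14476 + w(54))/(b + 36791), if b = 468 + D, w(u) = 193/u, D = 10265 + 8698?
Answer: -781511/3035988 ≈ -0.25742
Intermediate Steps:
D = 18963
b = 19431 (b = 468 + 18963 = 19431)
(-14476 + w(54))/(b + 36791) = (-14476 + 193/54)/(19431 + 36791) = (-14476 + 193*(1/54))/56222 = (-14476 + 193/54)*(1/56222) = -781511/54*1/56222 = -781511/3035988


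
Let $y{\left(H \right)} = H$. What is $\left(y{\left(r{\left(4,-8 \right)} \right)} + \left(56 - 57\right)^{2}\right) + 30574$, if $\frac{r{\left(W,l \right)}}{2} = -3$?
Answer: $30569$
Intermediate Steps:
$r{\left(W,l \right)} = -6$ ($r{\left(W,l \right)} = 2 \left(-3\right) = -6$)
$\left(y{\left(r{\left(4,-8 \right)} \right)} + \left(56 - 57\right)^{2}\right) + 30574 = \left(-6 + \left(56 - 57\right)^{2}\right) + 30574 = \left(-6 + \left(-1\right)^{2}\right) + 30574 = \left(-6 + 1\right) + 30574 = -5 + 30574 = 30569$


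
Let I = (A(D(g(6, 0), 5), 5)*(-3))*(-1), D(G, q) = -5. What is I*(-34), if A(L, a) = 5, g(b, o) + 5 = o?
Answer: -510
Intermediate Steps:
g(b, o) = -5 + o
I = 15 (I = (5*(-3))*(-1) = -15*(-1) = 15)
I*(-34) = 15*(-34) = -510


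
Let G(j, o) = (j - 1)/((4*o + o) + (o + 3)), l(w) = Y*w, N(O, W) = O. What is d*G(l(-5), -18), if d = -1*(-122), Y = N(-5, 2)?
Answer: -976/35 ≈ -27.886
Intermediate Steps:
Y = -5
l(w) = -5*w
G(j, o) = (-1 + j)/(3 + 6*o) (G(j, o) = (-1 + j)/(5*o + (3 + o)) = (-1 + j)/(3 + 6*o))
d = 122
d*G(l(-5), -18) = 122*((-1 - 5*(-5))/(3*(1 + 2*(-18)))) = 122*((-1 + 25)/(3*(1 - 36))) = 122*((⅓)*24/(-35)) = 122*((⅓)*(-1/35)*24) = 122*(-8/35) = -976/35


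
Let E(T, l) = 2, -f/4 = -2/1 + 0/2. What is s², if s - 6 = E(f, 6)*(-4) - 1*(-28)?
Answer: 676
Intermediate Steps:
f = 8 (f = -4*(-2/1 + 0/2) = -4*(-2*1 + 0*(½)) = -4*(-2 + 0) = -4*(-2) = 8)
s = 26 (s = 6 + (2*(-4) - 1*(-28)) = 6 + (-8 + 28) = 6 + 20 = 26)
s² = 26² = 676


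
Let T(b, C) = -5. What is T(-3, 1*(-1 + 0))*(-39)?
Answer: 195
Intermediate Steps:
T(-3, 1*(-1 + 0))*(-39) = -5*(-39) = 195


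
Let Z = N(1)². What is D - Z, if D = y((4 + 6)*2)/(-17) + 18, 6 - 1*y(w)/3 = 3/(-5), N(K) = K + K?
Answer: 1091/85 ≈ 12.835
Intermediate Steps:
N(K) = 2*K
Z = 4 (Z = (2*1)² = 2² = 4)
y(w) = 99/5 (y(w) = 18 - 9/(-5) = 18 - 9*(-1)/5 = 18 - 3*(-⅗) = 18 + 9/5 = 99/5)
D = 1431/85 (D = (99/5)/(-17) + 18 = -1/17*99/5 + 18 = -99/85 + 18 = 1431/85 ≈ 16.835)
D - Z = 1431/85 - 1*4 = 1431/85 - 4 = 1091/85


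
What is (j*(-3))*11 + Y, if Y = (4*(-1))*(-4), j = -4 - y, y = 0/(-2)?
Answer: 148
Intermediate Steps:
y = 0 (y = 0*(-½) = 0)
j = -4 (j = -4 - 1*0 = -4 + 0 = -4)
Y = 16 (Y = -4*(-4) = 16)
(j*(-3))*11 + Y = -4*(-3)*11 + 16 = 12*11 + 16 = 132 + 16 = 148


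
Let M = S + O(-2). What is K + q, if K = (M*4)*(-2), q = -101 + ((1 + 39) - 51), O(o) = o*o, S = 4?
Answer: -176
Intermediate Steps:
O(o) = o²
q = -112 (q = -101 + (40 - 51) = -101 - 11 = -112)
M = 8 (M = 4 + (-2)² = 4 + 4 = 8)
K = -64 (K = (8*4)*(-2) = 32*(-2) = -64)
K + q = -64 - 112 = -176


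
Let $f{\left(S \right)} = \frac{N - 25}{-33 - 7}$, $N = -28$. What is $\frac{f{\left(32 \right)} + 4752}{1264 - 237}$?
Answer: $\frac{190133}{41080} \approx 4.6284$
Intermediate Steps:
$f{\left(S \right)} = \frac{53}{40}$ ($f{\left(S \right)} = \frac{-28 - 25}{-33 - 7} = - \frac{53}{-40} = \left(-53\right) \left(- \frac{1}{40}\right) = \frac{53}{40}$)
$\frac{f{\left(32 \right)} + 4752}{1264 - 237} = \frac{\frac{53}{40} + 4752}{1264 - 237} = \frac{190133}{40 \cdot 1027} = \frac{190133}{40} \cdot \frac{1}{1027} = \frac{190133}{41080}$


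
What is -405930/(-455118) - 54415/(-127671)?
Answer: 12765122500/9684228363 ≈ 1.3181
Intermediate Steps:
-405930/(-455118) - 54415/(-127671) = -405930*(-1/455118) - 54415*(-1/127671) = 67655/75853 + 54415/127671 = 12765122500/9684228363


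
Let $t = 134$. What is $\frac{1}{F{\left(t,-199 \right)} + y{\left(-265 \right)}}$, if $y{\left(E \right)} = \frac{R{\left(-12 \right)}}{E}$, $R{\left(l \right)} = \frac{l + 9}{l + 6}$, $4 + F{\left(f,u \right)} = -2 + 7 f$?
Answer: $\frac{530}{493959} \approx 0.001073$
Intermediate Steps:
$F{\left(f,u \right)} = -6 + 7 f$ ($F{\left(f,u \right)} = -4 + \left(-2 + 7 f\right) = -6 + 7 f$)
$R{\left(l \right)} = \frac{9 + l}{6 + l}$
$y{\left(E \right)} = \frac{1}{2 E}$ ($y{\left(E \right)} = \frac{\frac{1}{6 - 12} \left(9 - 12\right)}{E} = \frac{\frac{1}{-6} \left(-3\right)}{E} = \frac{\left(- \frac{1}{6}\right) \left(-3\right)}{E} = \frac{1}{2 E}$)
$\frac{1}{F{\left(t,-199 \right)} + y{\left(-265 \right)}} = \frac{1}{\left(-6 + 7 \cdot 134\right) + \frac{1}{2 \left(-265\right)}} = \frac{1}{\left(-6 + 938\right) + \frac{1}{2} \left(- \frac{1}{265}\right)} = \frac{1}{932 - \frac{1}{530}} = \frac{1}{\frac{493959}{530}} = \frac{530}{493959}$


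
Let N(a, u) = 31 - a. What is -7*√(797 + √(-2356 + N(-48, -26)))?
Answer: -7*√(797 + 3*I*√253) ≈ -197.71 - 5.9132*I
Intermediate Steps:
-7*√(797 + √(-2356 + N(-48, -26))) = -7*√(797 + √(-2356 + (31 - 1*(-48)))) = -7*√(797 + √(-2356 + (31 + 48))) = -7*√(797 + √(-2356 + 79)) = -7*√(797 + √(-2277)) = -7*√(797 + 3*I*√253)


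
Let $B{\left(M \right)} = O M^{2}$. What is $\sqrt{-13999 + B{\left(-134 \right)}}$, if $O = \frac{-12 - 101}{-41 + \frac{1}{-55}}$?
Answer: $\frac{\sqrt{2820521559}}{282} \approx 188.33$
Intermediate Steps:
$O = \frac{6215}{2256}$ ($O = - \frac{113}{-41 - \frac{1}{55}} = - \frac{113}{- \frac{2256}{55}} = \left(-113\right) \left(- \frac{55}{2256}\right) = \frac{6215}{2256} \approx 2.7549$)
$B{\left(M \right)} = \frac{6215 M^{2}}{2256}$
$\sqrt{-13999 + B{\left(-134 \right)}} = \sqrt{-13999 + \frac{6215 \left(-134\right)^{2}}{2256}} = \sqrt{-13999 + \frac{6215}{2256} \cdot 17956} = \sqrt{-13999 + \frac{27899135}{564}} = \sqrt{\frac{20003699}{564}} = \frac{\sqrt{2820521559}}{282}$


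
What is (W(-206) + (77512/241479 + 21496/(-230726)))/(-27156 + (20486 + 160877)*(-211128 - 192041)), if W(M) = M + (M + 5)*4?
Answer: 28129972695206/2036957152895460346131 ≈ 1.3810e-8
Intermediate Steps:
W(M) = 20 + 5*M (W(M) = M + (5 + M)*4 = M + (20 + 4*M) = 20 + 5*M)
(W(-206) + (77512/241479 + 21496/(-230726)))/(-27156 + (20486 + 160877)*(-211128 - 192041)) = ((20 + 5*(-206)) + (77512/241479 + 21496/(-230726)))/(-27156 + (20486 + 160877)*(-211128 - 192041)) = ((20 - 1030) + (77512*(1/241479) + 21496*(-1/230726)))/(-27156 + 181363*(-403169)) = (-1010 + (77512/241479 - 10748/115363))/(-27156 - 73119939347) = (-1010 + 6346600564/27857741877)/(-73119966503) = -28129972695206/27857741877*(-1/73119966503) = 28129972695206/2036957152895460346131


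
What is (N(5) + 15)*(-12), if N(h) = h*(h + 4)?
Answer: -720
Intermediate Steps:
N(h) = h*(4 + h)
(N(5) + 15)*(-12) = (5*(4 + 5) + 15)*(-12) = (5*9 + 15)*(-12) = (45 + 15)*(-12) = 60*(-12) = -720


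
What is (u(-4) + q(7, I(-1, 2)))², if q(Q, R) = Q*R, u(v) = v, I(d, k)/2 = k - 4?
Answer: 1024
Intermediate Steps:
I(d, k) = -8 + 2*k (I(d, k) = 2*(k - 4) = 2*(-4 + k) = -8 + 2*k)
(u(-4) + q(7, I(-1, 2)))² = (-4 + 7*(-8 + 2*2))² = (-4 + 7*(-8 + 4))² = (-4 + 7*(-4))² = (-4 - 28)² = (-32)² = 1024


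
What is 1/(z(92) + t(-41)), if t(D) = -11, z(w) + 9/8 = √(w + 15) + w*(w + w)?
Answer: 1082616/18313390081 - 64*√107/18313390081 ≈ 5.9080e-5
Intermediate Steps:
z(w) = -9/8 + √(15 + w) + 2*w² (z(w) = -9/8 + (√(w + 15) + w*(w + w)) = -9/8 + (√(15 + w) + w*(2*w)) = -9/8 + (√(15 + w) + 2*w²) = -9/8 + √(15 + w) + 2*w²)
1/(z(92) + t(-41)) = 1/((-9/8 + √(15 + 92) + 2*92²) - 11) = 1/((-9/8 + √107 + 2*8464) - 11) = 1/((-9/8 + √107 + 16928) - 11) = 1/((135415/8 + √107) - 11) = 1/(135327/8 + √107)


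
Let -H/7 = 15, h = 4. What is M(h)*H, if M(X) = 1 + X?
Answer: -525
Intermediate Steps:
H = -105 (H = -7*15 = -105)
M(h)*H = (1 + 4)*(-105) = 5*(-105) = -525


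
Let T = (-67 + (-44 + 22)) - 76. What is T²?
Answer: 27225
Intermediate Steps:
T = -165 (T = (-67 - 22) - 76 = -89 - 76 = -165)
T² = (-165)² = 27225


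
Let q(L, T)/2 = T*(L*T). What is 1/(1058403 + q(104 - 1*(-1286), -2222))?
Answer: 1/13726707923 ≈ 7.2851e-11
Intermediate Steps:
q(L, T) = 2*L*T² (q(L, T) = 2*(T*(L*T)) = 2*(L*T²) = 2*L*T²)
1/(1058403 + q(104 - 1*(-1286), -2222)) = 1/(1058403 + 2*(104 - 1*(-1286))*(-2222)²) = 1/(1058403 + 2*(104 + 1286)*4937284) = 1/(1058403 + 2*1390*4937284) = 1/(1058403 + 13725649520) = 1/13726707923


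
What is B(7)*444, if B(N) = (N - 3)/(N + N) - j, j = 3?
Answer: -8436/7 ≈ -1205.1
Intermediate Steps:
B(N) = -3 + (-3 + N)/(2*N) (B(N) = (N - 3)/(N + N) - 1*3 = (-3 + N)/((2*N)) - 3 = (-3 + N)*(1/(2*N)) - 3 = (-3 + N)/(2*N) - 3 = -3 + (-3 + N)/(2*N))
B(7)*444 = ((1/2)*(-3 - 5*7)/7)*444 = ((1/2)*(1/7)*(-3 - 35))*444 = ((1/2)*(1/7)*(-38))*444 = -19/7*444 = -8436/7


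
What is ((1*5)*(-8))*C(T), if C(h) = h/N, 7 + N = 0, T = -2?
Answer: -80/7 ≈ -11.429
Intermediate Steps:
N = -7 (N = -7 + 0 = -7)
C(h) = -h/7 (C(h) = h/(-7) = h*(-⅐) = -h/7)
((1*5)*(-8))*C(T) = ((1*5)*(-8))*(-⅐*(-2)) = (5*(-8))*(2/7) = -40*2/7 = -80/7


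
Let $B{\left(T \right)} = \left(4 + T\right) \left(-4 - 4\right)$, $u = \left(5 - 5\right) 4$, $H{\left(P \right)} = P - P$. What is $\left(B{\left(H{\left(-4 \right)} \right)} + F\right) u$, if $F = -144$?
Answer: $0$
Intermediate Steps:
$H{\left(P \right)} = 0$
$u = 0$ ($u = 0 \cdot 4 = 0$)
$B{\left(T \right)} = -32 - 8 T$ ($B{\left(T \right)} = \left(4 + T\right) \left(-8\right) = -32 - 8 T$)
$\left(B{\left(H{\left(-4 \right)} \right)} + F\right) u = \left(\left(-32 - 0\right) - 144\right) 0 = \left(\left(-32 + 0\right) - 144\right) 0 = \left(-32 - 144\right) 0 = \left(-176\right) 0 = 0$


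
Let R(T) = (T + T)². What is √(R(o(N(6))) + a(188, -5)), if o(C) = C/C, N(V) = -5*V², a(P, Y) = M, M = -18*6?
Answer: 2*I*√26 ≈ 10.198*I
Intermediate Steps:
M = -108
a(P, Y) = -108
o(C) = 1
R(T) = 4*T² (R(T) = (2*T)² = 4*T²)
√(R(o(N(6))) + a(188, -5)) = √(4*1² - 108) = √(4*1 - 108) = √(4 - 108) = √(-104) = 2*I*√26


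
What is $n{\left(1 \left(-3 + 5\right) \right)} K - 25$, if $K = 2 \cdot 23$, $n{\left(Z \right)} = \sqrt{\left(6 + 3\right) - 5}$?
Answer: $67$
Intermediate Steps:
$n{\left(Z \right)} = 2$ ($n{\left(Z \right)} = \sqrt{9 - 5} = \sqrt{4} = 2$)
$K = 46$
$n{\left(1 \left(-3 + 5\right) \right)} K - 25 = 2 \cdot 46 - 25 = 92 + \left(-34 + 9\right) = 92 - 25 = 67$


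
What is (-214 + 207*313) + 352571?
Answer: 417148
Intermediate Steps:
(-214 + 207*313) + 352571 = (-214 + 64791) + 352571 = 64577 + 352571 = 417148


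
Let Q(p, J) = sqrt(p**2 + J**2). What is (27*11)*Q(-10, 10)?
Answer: 2970*sqrt(2) ≈ 4200.2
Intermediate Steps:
Q(p, J) = sqrt(J**2 + p**2)
(27*11)*Q(-10, 10) = (27*11)*sqrt(10**2 + (-10)**2) = 297*sqrt(100 + 100) = 297*sqrt(200) = 297*(10*sqrt(2)) = 2970*sqrt(2)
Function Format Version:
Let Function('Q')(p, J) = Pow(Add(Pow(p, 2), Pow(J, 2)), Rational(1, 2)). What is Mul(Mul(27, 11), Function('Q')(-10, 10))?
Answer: Mul(2970, Pow(2, Rational(1, 2))) ≈ 4200.2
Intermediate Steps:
Function('Q')(p, J) = Pow(Add(Pow(J, 2), Pow(p, 2)), Rational(1, 2))
Mul(Mul(27, 11), Function('Q')(-10, 10)) = Mul(Mul(27, 11), Pow(Add(Pow(10, 2), Pow(-10, 2)), Rational(1, 2))) = Mul(297, Pow(Add(100, 100), Rational(1, 2))) = Mul(297, Pow(200, Rational(1, 2))) = Mul(297, Mul(10, Pow(2, Rational(1, 2)))) = Mul(2970, Pow(2, Rational(1, 2)))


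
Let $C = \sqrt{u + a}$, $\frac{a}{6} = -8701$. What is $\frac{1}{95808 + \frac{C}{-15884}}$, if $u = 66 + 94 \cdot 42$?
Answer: $\frac{125898426544}{12062076450327803} + \frac{3971 i \sqrt{753}}{72372458701966818} \approx 1.0438 \cdot 10^{-5} + 1.5056 \cdot 10^{-12} i$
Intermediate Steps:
$u = 4014$ ($u = 66 + 3948 = 4014$)
$a = -52206$ ($a = 6 \left(-8701\right) = -52206$)
$C = 8 i \sqrt{753}$ ($C = \sqrt{4014 - 52206} = \sqrt{-48192} = 8 i \sqrt{753} \approx 219.53 i$)
$\frac{1}{95808 + \frac{C}{-15884}} = \frac{1}{95808 + \frac{8 i \sqrt{753}}{-15884}} = \frac{1}{95808 + 8 i \sqrt{753} \left(- \frac{1}{15884}\right)} = \frac{1}{95808 - \frac{2 i \sqrt{753}}{3971}}$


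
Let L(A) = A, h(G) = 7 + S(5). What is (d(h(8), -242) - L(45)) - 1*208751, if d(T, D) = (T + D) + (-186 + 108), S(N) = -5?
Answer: -209114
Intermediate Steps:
h(G) = 2 (h(G) = 7 - 5 = 2)
d(T, D) = -78 + D + T (d(T, D) = (D + T) - 78 = -78 + D + T)
(d(h(8), -242) - L(45)) - 1*208751 = ((-78 - 242 + 2) - 1*45) - 1*208751 = (-318 - 45) - 208751 = -363 - 208751 = -209114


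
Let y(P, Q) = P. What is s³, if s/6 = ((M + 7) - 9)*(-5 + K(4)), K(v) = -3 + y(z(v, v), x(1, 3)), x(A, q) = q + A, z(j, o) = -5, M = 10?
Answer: -242970624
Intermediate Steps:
x(A, q) = A + q
K(v) = -8 (K(v) = -3 - 5 = -8)
s = -624 (s = 6*(((10 + 7) - 9)*(-5 - 8)) = 6*((17 - 9)*(-13)) = 6*(8*(-13)) = 6*(-104) = -624)
s³ = (-624)³ = -242970624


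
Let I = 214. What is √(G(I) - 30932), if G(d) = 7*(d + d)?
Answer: 12*I*√194 ≈ 167.14*I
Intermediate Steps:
G(d) = 14*d (G(d) = 7*(2*d) = 14*d)
√(G(I) - 30932) = √(14*214 - 30932) = √(2996 - 30932) = √(-27936) = 12*I*√194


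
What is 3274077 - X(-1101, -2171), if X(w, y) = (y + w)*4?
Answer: 3287165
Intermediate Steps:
X(w, y) = 4*w + 4*y (X(w, y) = (w + y)*4 = 4*w + 4*y)
3274077 - X(-1101, -2171) = 3274077 - (4*(-1101) + 4*(-2171)) = 3274077 - (-4404 - 8684) = 3274077 - 1*(-13088) = 3274077 + 13088 = 3287165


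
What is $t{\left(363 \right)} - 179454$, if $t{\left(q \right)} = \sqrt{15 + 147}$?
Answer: $-179454 + 9 \sqrt{2} \approx -1.7944 \cdot 10^{5}$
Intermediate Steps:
$t{\left(q \right)} = 9 \sqrt{2}$ ($t{\left(q \right)} = \sqrt{162} = 9 \sqrt{2}$)
$t{\left(363 \right)} - 179454 = 9 \sqrt{2} - 179454 = -179454 + 9 \sqrt{2}$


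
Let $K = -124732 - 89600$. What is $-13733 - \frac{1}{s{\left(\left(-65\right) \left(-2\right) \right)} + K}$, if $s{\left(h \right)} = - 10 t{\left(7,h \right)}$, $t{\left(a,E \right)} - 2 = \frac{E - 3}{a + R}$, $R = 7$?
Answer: $- \frac{20614592560}{1501099} \approx -13733.0$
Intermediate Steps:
$t{\left(a,E \right)} = 2 + \frac{-3 + E}{7 + a}$ ($t{\left(a,E \right)} = 2 + \frac{E - 3}{a + 7} = 2 + \frac{-3 + E}{7 + a}$)
$s{\left(h \right)} = - \frac{125}{7} - \frac{5 h}{7}$ ($s{\left(h \right)} = - 10 \frac{11 + h + 2 \cdot 7}{7 + 7} = - 10 \frac{11 + h + 14}{14} = - 10 \frac{25 + h}{14} = - 10 \left(\frac{25}{14} + \frac{h}{14}\right) = - \frac{125}{7} - \frac{5 h}{7}$)
$K = -214332$ ($K = -124732 - 89600 = -214332$)
$-13733 - \frac{1}{s{\left(\left(-65\right) \left(-2\right) \right)} + K} = -13733 - \frac{1}{\left(- \frac{125}{7} - \frac{5 \left(\left(-65\right) \left(-2\right)\right)}{7}\right) - 214332} = -13733 - \frac{1}{\left(- \frac{125}{7} - \frac{650}{7}\right) - 214332} = -13733 - \frac{1}{- \frac{775}{7} - 214332} = -13733 - \frac{1}{- \frac{1501099}{7}} = -13733 - - \frac{7}{1501099} = -13733 + \frac{7}{1501099} = - \frac{20614592560}{1501099}$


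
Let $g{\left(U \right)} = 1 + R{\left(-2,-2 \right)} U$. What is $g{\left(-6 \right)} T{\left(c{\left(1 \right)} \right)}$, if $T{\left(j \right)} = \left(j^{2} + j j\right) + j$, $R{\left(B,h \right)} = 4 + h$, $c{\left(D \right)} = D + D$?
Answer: $-110$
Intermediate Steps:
$c{\left(D \right)} = 2 D$
$g{\left(U \right)} = 1 + 2 U$ ($g{\left(U \right)} = 1 + \left(4 - 2\right) U = 1 + 2 U$)
$T{\left(j \right)} = j + 2 j^{2}$ ($T{\left(j \right)} = \left(j^{2} + j^{2}\right) + j = 2 j^{2} + j = j + 2 j^{2}$)
$g{\left(-6 \right)} T{\left(c{\left(1 \right)} \right)} = \left(1 + 2 \left(-6\right)\right) 2 \cdot 1 \left(1 + 2 \cdot 2 \cdot 1\right) = \left(1 - 12\right) 2 \left(1 + 2 \cdot 2\right) = - 11 \cdot 2 \left(1 + 4\right) = - 11 \cdot 2 \cdot 5 = \left(-11\right) 10 = -110$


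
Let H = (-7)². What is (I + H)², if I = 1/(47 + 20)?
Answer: 10784656/4489 ≈ 2402.5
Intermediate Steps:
H = 49
I = 1/67 ≈ 0.014925
(I + H)² = (1/67 + 49)² = (3284/67)² = 10784656/4489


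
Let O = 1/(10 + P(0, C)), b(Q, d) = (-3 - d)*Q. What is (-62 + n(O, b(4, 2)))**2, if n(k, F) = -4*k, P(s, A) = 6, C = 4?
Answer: 62001/16 ≈ 3875.1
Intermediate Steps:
b(Q, d) = Q*(-3 - d)
O = 1/16 (O = 1/(10 + 6) = 1/16 ≈ 0.062500)
(-62 + n(O, b(4, 2)))**2 = (-62 - 4*1/16)**2 = (-62 - 1/4)**2 = (-249/4)**2 = 62001/16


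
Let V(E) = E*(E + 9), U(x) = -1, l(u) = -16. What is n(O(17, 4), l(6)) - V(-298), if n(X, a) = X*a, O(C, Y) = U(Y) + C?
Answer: -86378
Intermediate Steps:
V(E) = E*(9 + E)
O(C, Y) = -1 + C
n(O(17, 4), l(6)) - V(-298) = (-1 + 17)*(-16) - (-298)*(9 - 298) = 16*(-16) - (-298)*(-289) = -256 - 1*86122 = -256 - 86122 = -86378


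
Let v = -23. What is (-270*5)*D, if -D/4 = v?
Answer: -124200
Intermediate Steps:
D = 92 (D = -4*(-23) = 92)
(-270*5)*D = -270*5*92 = -45*30*92 = -1350*92 = -124200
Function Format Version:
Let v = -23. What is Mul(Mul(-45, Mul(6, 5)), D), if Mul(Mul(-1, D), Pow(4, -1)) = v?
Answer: -124200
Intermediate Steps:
D = 92 (D = Mul(-4, -23) = 92)
Mul(Mul(-45, Mul(6, 5)), D) = Mul(Mul(-45, Mul(6, 5)), 92) = Mul(Mul(-45, 30), 92) = Mul(-1350, 92) = -124200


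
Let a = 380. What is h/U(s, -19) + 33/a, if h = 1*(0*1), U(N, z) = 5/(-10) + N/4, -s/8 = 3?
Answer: 33/380 ≈ 0.086842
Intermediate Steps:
s = -24 (s = -8*3 = -24)
U(N, z) = -½ + N/4 (U(N, z) = 5*(-⅒) + N*(¼) = -½ + N/4)
h = 0 (h = 1*0 = 0)
h/U(s, -19) + 33/a = 0/(-½ + (¼)*(-24)) + 33/380 = 0/(-½ - 6) + 33*(1/380) = 0/(-13/2) + 33/380 = 0*(-2/13) + 33/380 = 0 + 33/380 = 33/380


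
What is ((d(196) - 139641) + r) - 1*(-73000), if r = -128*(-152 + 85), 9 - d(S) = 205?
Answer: -58261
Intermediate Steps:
d(S) = -196 (d(S) = 9 - 1*205 = 9 - 205 = -196)
r = 8576 (r = -128*(-67) = 8576)
((d(196) - 139641) + r) - 1*(-73000) = ((-196 - 139641) + 8576) - 1*(-73000) = (-139837 + 8576) + 73000 = -131261 + 73000 = -58261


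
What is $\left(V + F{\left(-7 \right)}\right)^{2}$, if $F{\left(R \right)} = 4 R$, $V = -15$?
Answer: $1849$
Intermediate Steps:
$\left(V + F{\left(-7 \right)}\right)^{2} = \left(-15 + 4 \left(-7\right)\right)^{2} = \left(-15 - 28\right)^{2} = \left(-43\right)^{2} = 1849$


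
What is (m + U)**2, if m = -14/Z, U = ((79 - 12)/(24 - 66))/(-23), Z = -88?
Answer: 23571025/451647504 ≈ 0.052189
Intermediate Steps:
U = 67/966 (U = (67/(-42))*(-1/23) = (67*(-1/42))*(-1/23) = -67/42*(-1/23) = 67/966 ≈ 0.069358)
m = 7/44 (m = -14/(-88) = -14*(-1/88) = 7/44 ≈ 0.15909)
(m + U)**2 = (7/44 + 67/966)**2 = (4855/21252)**2 = 23571025/451647504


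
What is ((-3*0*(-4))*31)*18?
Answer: 0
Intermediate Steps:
((-3*0*(-4))*31)*18 = ((0*(-4))*31)*18 = (0*31)*18 = 0*18 = 0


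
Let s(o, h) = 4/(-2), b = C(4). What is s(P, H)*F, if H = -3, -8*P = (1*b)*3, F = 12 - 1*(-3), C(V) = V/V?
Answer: -30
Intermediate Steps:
C(V) = 1
F = 15 (F = 12 + 3 = 15)
b = 1
P = -3/8 (P = -1*1*3/8 = -3/8 ≈ -0.37500)
s(o, h) = -2 (s(o, h) = 4*(-½) = -2)
s(P, H)*F = -2*15 = -30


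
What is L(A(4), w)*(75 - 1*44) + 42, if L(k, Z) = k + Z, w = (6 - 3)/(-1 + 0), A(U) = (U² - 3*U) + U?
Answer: 197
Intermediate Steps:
A(U) = U² - 2*U
w = -3 (w = 3/(-1) = 3*(-1) = -3)
L(k, Z) = Z + k
L(A(4), w)*(75 - 1*44) + 42 = (-3 + 4*(-2 + 4))*(75 - 1*44) + 42 = (-3 + 4*2)*(75 - 44) + 42 = (-3 + 8)*31 + 42 = 5*31 + 42 = 155 + 42 = 197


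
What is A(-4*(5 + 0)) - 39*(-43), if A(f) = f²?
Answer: 2077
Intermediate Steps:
A(-4*(5 + 0)) - 39*(-43) = (-4*(5 + 0))² - 39*(-43) = (-4*5)² + 1677 = (-20)² + 1677 = 400 + 1677 = 2077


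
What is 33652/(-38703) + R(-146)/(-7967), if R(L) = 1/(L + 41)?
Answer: -446841859/513911335 ≈ -0.86949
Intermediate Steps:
R(L) = 1/(41 + L)
33652/(-38703) + R(-146)/(-7967) = 33652/(-38703) + 1/((41 - 146)*(-7967)) = 33652*(-1/38703) - 1/7967/(-105) = -33652/38703 - 1/105*(-1/7967) = -33652/38703 + 1/836535 = -446841859/513911335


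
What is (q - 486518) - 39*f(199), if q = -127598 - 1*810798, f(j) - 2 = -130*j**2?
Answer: 199352078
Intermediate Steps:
f(j) = 2 - 130*j**2
q = -938396 (q = -127598 - 810798 = -938396)
(q - 486518) - 39*f(199) = (-938396 - 486518) - 39*(2 - 130*199**2) = -1424914 - 39*(2 - 130*39601) = -1424914 - 39*(2 - 5148130) = -1424914 - 39*(-5148128) = -1424914 + 200776992 = 199352078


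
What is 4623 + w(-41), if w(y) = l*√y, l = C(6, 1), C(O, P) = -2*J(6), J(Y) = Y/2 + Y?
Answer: 4623 - 18*I*√41 ≈ 4623.0 - 115.26*I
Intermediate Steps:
J(Y) = 3*Y/2 (J(Y) = Y*(½) + Y = Y/2 + Y = 3*Y/2)
C(O, P) = -18 (C(O, P) = -3*6 = -2*9 = -18)
l = -18
w(y) = -18*√y
4623 + w(-41) = 4623 - 18*I*√41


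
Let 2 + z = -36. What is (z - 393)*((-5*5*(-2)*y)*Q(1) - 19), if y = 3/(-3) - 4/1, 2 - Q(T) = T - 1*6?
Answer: 762439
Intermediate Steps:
Q(T) = 8 - T (Q(T) = 2 - (T - 1*6) = 2 - (T - 6) = 2 - (-6 + T) = 2 + (6 - T) = 8 - T)
z = -38 (z = -2 - 36 = -38)
y = -5 (y = 3*(-⅓) - 4*1 = -1 - 4 = -5)
(z - 393)*((-5*5*(-2)*y)*Q(1) - 19) = (-38 - 393)*((-5*5*(-2)*(-5))*(8 - 1*1) - 19) = -431*((-(-50)*(-5))*(8 - 1) - 19) = -431*(-5*50*7 - 19) = -431*(-250*7 - 19) = -431*(-1750 - 19) = -431*(-1769) = 762439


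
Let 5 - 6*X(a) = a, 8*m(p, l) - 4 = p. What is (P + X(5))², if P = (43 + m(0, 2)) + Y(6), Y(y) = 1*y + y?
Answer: 12321/4 ≈ 3080.3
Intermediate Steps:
m(p, l) = ½ + p/8
Y(y) = 2*y (Y(y) = y + y = 2*y)
P = 111/2 (P = (43 + (½ + (⅛)*0)) + 2*6 = (43 + (½ + 0)) + 12 = (43 + ½) + 12 = 87/2 + 12 = 111/2 ≈ 55.500)
X(a) = ⅚ - a/6
(P + X(5))² = (111/2 + (⅚ - ⅙*5))² = (111/2 + (⅚ - ⅚))² = (111/2 + 0)² = (111/2)² = 12321/4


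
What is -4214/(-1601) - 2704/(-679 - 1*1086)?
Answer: 11766814/2825765 ≈ 4.1641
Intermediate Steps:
-4214/(-1601) - 2704/(-679 - 1*1086) = -4214*(-1/1601) - 2704/(-679 - 1086) = 4214/1601 - 2704/(-1765) = 4214/1601 - 2704*(-1/1765) = 4214/1601 + 2704/1765 = 11766814/2825765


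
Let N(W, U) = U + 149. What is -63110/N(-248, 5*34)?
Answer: -63110/319 ≈ -197.84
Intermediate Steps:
N(W, U) = 149 + U
-63110/N(-248, 5*34) = -63110/(149 + 5*34) = -63110/(149 + 170) = -63110/319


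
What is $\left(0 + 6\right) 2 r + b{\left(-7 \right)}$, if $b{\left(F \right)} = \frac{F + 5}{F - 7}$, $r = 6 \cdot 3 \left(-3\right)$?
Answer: $- \frac{4535}{7} \approx -647.86$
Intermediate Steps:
$r = -54$ ($r = 18 \left(-3\right) = -54$)
$b{\left(F \right)} = \frac{5 + F}{-7 + F}$
$\left(0 + 6\right) 2 r + b{\left(-7 \right)} = \left(0 + 6\right) 2 \left(-54\right) + \frac{5 - 7}{-7 - 7} = 6 \cdot 2 \left(-54\right) + \frac{1}{-14} \left(-2\right) = 12 \left(-54\right) - - \frac{1}{7} = -648 + \frac{1}{7} = - \frac{4535}{7}$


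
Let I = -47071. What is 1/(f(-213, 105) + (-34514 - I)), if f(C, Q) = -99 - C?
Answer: 1/12671 ≈ 7.8920e-5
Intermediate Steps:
1/(f(-213, 105) + (-34514 - I)) = 1/((-99 - 1*(-213)) + (-34514 - 1*(-47071))) = 1/((-99 + 213) + (-34514 + 47071)) = 1/(114 + 12557) = 1/12671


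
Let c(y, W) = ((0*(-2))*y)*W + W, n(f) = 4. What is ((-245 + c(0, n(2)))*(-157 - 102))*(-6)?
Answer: -374514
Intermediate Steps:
c(y, W) = W (c(y, W) = (0*y)*W + W = 0*W + W = 0 + W = W)
((-245 + c(0, n(2)))*(-157 - 102))*(-6) = ((-245 + 4)*(-157 - 102))*(-6) = -241*(-259)*(-6) = 62419*(-6) = -374514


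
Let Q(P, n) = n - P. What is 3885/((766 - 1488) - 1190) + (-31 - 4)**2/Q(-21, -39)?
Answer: -1206065/17208 ≈ -70.087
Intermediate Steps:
3885/((766 - 1488) - 1190) + (-31 - 4)**2/Q(-21, -39) = 3885/((766 - 1488) - 1190) + (-31 - 4)**2/(-39 - 1*(-21)) = 3885/(-722 - 1190) + (-35)**2/(-39 + 21) = 3885/(-1912) + 1225/(-18) = 3885*(-1/1912) + 1225*(-1/18) = -3885/1912 - 1225/18 = -1206065/17208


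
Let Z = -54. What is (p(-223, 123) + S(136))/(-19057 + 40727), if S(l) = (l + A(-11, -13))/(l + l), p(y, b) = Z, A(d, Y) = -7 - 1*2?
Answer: -14561/5894240 ≈ -0.0024704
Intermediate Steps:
A(d, Y) = -9 (A(d, Y) = -7 - 2 = -9)
p(y, b) = -54
S(l) = (-9 + l)/(2*l) (S(l) = (l - 9)/(l + l) = (-9 + l)/((2*l)) = (-9 + l)*(1/(2*l)) = (-9 + l)/(2*l))
(p(-223, 123) + S(136))/(-19057 + 40727) = (-54 + (½)*(-9 + 136)/136)/(-19057 + 40727) = (-54 + (½)*(1/136)*127)/21670 = (-54 + 127/272)*(1/21670) = -14561/272*1/21670 = -14561/5894240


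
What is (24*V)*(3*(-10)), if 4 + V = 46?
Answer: -30240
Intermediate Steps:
V = 42 (V = -4 + 46 = 42)
(24*V)*(3*(-10)) = (24*42)*(3*(-10)) = 1008*(-30) = -30240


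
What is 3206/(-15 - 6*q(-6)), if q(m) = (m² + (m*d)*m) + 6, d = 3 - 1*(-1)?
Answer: -3206/1131 ≈ -2.8347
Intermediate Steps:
d = 4 (d = 3 + 1 = 4)
q(m) = 6 + 5*m² (q(m) = (m² + (m*4)*m) + 6 = (m² + (4*m)*m) + 6 = (m² + 4*m²) + 6 = 5*m² + 6 = 6 + 5*m²)
3206/(-15 - 6*q(-6)) = 3206/(-15 - 6*(6 + 5*(-6)²)) = 3206/(-15 - 6*(6 + 5*36)) = 3206/(-15 - 6*(6 + 180)) = 3206/(-15 - 6*186) = 3206/(-15 - 1116) = 3206/(-1131) = 3206*(-1/1131) = -3206/1131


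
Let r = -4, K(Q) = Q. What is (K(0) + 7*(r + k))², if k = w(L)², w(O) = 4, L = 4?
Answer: 7056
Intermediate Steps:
k = 16 (k = 4² = 16)
(K(0) + 7*(r + k))² = (0 + 7*(-4 + 16))² = (0 + 7*12)² = (0 + 84)² = 84² = 7056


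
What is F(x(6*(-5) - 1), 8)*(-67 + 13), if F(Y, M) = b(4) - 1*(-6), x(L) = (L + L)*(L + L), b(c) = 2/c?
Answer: -351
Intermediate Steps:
x(L) = 4*L² (x(L) = (2*L)*(2*L) = 4*L²)
F(Y, M) = 13/2 (F(Y, M) = 2/4 - 1*(-6) = 2*(¼) + 6 = ½ + 6 = 13/2)
F(x(6*(-5) - 1), 8)*(-67 + 13) = 13*(-67 + 13)/2 = (13/2)*(-54) = -351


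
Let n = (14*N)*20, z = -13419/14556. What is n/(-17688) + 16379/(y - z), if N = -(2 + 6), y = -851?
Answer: -174555295468/9119444169 ≈ -19.141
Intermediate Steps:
z = -4473/4852 (z = -13419*1/14556 = -4473/4852 ≈ -0.92189)
N = -8 (N = -1*8 = -8)
n = -2240 (n = (14*(-8))*20 = -112*20 = -2240)
n/(-17688) + 16379/(y - z) = -2240/(-17688) + 16379/(-851 - 1*(-4473/4852)) = -2240*(-1/17688) + 16379/(-851 + 4473/4852) = 280/2211 + 16379/(-4124579/4852) = 280/2211 + 16379*(-4852/4124579) = 280/2211 - 79470908/4124579 = -174555295468/9119444169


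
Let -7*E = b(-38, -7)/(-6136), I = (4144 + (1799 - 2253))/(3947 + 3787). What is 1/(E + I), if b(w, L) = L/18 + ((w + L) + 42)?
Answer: 996572304/475400011 ≈ 2.0963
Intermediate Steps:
b(w, L) = 42 + w + 19*L/18 (b(w, L) = L*(1/18) + ((L + w) + 42) = L/18 + (42 + L + w) = 42 + w + 19*L/18)
I = 615/1289 (I = (4144 - 454)/7734 = 3690*(1/7734) = 615/1289 ≈ 0.47711)
E = -61/773136 (E = -(42 - 38 + (19/18)*(-7))/(7*(-6136)) = -(42 - 38 - 133/18)*(-1)/(7*6136) = -(-61)*(-1)/(126*6136) = -⅐*61/110448 = -61/773136 ≈ -7.8899e-5)
1/(E + I) = 1/(-61/773136 + 615/1289) = 1/(475400011/996572304) = 996572304/475400011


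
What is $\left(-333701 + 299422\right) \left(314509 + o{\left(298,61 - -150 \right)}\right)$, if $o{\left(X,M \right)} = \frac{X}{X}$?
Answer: $-10781088290$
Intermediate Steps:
$o{\left(X,M \right)} = 1$
$\left(-333701 + 299422\right) \left(314509 + o{\left(298,61 - -150 \right)}\right) = \left(-333701 + 299422\right) \left(314509 + 1\right) = \left(-34279\right) 314510 = -10781088290$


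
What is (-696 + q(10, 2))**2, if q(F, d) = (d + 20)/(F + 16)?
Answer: 81667369/169 ≈ 4.8324e+5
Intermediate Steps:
q(F, d) = (20 + d)/(16 + F)
(-696 + q(10, 2))**2 = (-696 + (20 + 2)/(16 + 10))**2 = (-696 + 22/26)**2 = (-696 + (1/26)*22)**2 = (-696 + 11/13)**2 = (-9037/13)**2 = 81667369/169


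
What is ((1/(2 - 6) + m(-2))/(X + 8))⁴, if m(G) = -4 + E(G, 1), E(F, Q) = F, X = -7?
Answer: 390625/256 ≈ 1525.9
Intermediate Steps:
m(G) = -4 + G
((1/(2 - 6) + m(-2))/(X + 8))⁴ = ((1/(2 - 6) + (-4 - 2))/(-7 + 8))⁴ = ((1/(-4) - 6)/1)⁴ = ((-¼ - 6)*1)⁴ = (-25/4*1)⁴ = (-25/4)⁴ = 390625/256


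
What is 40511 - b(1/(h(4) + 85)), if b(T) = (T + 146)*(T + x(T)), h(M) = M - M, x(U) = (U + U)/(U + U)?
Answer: 291624629/7225 ≈ 40363.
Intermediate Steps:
x(U) = 1 (x(U) = (2*U)/((2*U)) = (2*U)*(1/(2*U)) = 1)
h(M) = 0
b(T) = (1 + T)*(146 + T) (b(T) = (T + 146)*(T + 1) = (146 + T)*(1 + T) = (1 + T)*(146 + T))
40511 - b(1/(h(4) + 85)) = 40511 - (146 + (1/(0 + 85))**2 + 147/(0 + 85)) = 40511 - (146 + (1/85)**2 + 147/85) = 40511 - (146 + (1/85)**2 + 147*(1/85)) = 40511 - (146 + 1/7225 + 147/85) = 40511 - 1*1067346/7225 = 40511 - 1067346/7225 = 291624629/7225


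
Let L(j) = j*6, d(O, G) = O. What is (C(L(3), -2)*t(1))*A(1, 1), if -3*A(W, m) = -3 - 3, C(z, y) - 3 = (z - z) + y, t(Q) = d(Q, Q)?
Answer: 2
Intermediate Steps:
t(Q) = Q
L(j) = 6*j
C(z, y) = 3 + y (C(z, y) = 3 + ((z - z) + y) = 3 + (0 + y) = 3 + y)
A(W, m) = 2 (A(W, m) = -(-3 - 3)/3 = -⅓*(-6) = 2)
(C(L(3), -2)*t(1))*A(1, 1) = ((3 - 2)*1)*2 = (1*1)*2 = 1*2 = 2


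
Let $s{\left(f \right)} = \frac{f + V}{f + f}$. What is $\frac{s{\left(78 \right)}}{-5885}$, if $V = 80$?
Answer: $- \frac{79}{459030} \approx -0.0001721$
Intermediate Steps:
$s{\left(f \right)} = \frac{80 + f}{2 f}$ ($s{\left(f \right)} = \frac{f + 80}{f + f} = \frac{80 + f}{2 f}$)
$\frac{s{\left(78 \right)}}{-5885} = \frac{\frac{1}{2} \cdot \frac{1}{78} \left(80 + 78\right)}{-5885} = \frac{1}{2} \cdot \frac{1}{78} \cdot 158 \left(- \frac{1}{5885}\right) = \frac{79}{78} \left(- \frac{1}{5885}\right) = - \frac{79}{459030}$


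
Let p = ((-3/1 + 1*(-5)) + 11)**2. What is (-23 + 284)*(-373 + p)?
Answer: -95004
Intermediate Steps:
p = 9 (p = ((-3*1 - 5) + 11)**2 = ((-3 - 5) + 11)**2 = (-8 + 11)**2 = 3**2 = 9)
(-23 + 284)*(-373 + p) = (-23 + 284)*(-373 + 9) = 261*(-364) = -95004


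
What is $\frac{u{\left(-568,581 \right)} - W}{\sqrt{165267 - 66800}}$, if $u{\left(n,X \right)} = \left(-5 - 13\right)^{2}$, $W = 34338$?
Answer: $- \frac{34014 \sqrt{98467}}{98467} \approx -108.4$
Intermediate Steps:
$u{\left(n,X \right)} = 324$ ($u{\left(n,X \right)} = \left(-18\right)^{2} = 324$)
$\frac{u{\left(-568,581 \right)} - W}{\sqrt{165267 - 66800}} = \frac{324 - 34338}{\sqrt{165267 - 66800}} = \frac{324 - 34338}{\sqrt{98467}} = - 34014 \frac{\sqrt{98467}}{98467} = - \frac{34014 \sqrt{98467}}{98467}$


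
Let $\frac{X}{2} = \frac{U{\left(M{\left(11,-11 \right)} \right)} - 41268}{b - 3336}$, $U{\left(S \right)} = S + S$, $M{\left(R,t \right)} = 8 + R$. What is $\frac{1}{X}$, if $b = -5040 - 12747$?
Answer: $\frac{21123}{82460} \approx 0.25616$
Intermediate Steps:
$b = -17787$ ($b = -5040 - 12747 = -17787$)
$U{\left(S \right)} = 2 S$
$X = \frac{82460}{21123}$ ($X = 2 \frac{2 \left(8 + 11\right) - 41268}{-17787 - 3336} = 2 \frac{2 \cdot 19 - 41268}{-21123} = 2 \left(38 - 41268\right) \left(- \frac{1}{21123}\right) = 2 \left(\left(-41230\right) \left(- \frac{1}{21123}\right)\right) = 2 \cdot \frac{41230}{21123} = \frac{82460}{21123} \approx 3.9038$)
$\frac{1}{X} = \frac{1}{\frac{82460}{21123}} = \frac{21123}{82460}$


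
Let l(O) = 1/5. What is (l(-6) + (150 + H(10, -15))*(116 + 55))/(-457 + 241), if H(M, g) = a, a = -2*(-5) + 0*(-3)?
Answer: -136801/1080 ≈ -126.67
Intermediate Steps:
a = 10 (a = 10 + 0 = 10)
H(M, g) = 10
l(O) = ⅕
(l(-6) + (150 + H(10, -15))*(116 + 55))/(-457 + 241) = (⅕ + (150 + 10)*(116 + 55))/(-457 + 241) = (⅕ + 160*171)/(-216) = (⅕ + 27360)*(-1/216) = (136801/5)*(-1/216) = -136801/1080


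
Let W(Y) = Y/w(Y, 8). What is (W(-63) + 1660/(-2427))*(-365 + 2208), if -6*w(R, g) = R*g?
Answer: -25656403/9708 ≈ -2642.8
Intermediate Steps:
w(R, g) = -R*g/6
W(Y) = -¾ (W(Y) = Y/((-⅙*Y*8)) = Y/((-4*Y/3)) = Y*(-3/(4*Y)) = -¾)
(W(-63) + 1660/(-2427))*(-365 + 2208) = (-¾ + 1660/(-2427))*(-365 + 2208) = (-¾ + 1660*(-1/2427))*1843 = (-¾ - 1660/2427)*1843 = -13921/9708*1843 = -25656403/9708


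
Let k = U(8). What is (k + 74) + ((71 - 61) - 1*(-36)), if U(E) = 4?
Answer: 124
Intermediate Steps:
k = 4
(k + 74) + ((71 - 61) - 1*(-36)) = (4 + 74) + ((71 - 61) - 1*(-36)) = 78 + (10 + 36) = 78 + 46 = 124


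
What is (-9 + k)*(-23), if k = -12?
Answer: 483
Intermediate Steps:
(-9 + k)*(-23) = (-9 - 12)*(-23) = -21*(-23) = 483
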